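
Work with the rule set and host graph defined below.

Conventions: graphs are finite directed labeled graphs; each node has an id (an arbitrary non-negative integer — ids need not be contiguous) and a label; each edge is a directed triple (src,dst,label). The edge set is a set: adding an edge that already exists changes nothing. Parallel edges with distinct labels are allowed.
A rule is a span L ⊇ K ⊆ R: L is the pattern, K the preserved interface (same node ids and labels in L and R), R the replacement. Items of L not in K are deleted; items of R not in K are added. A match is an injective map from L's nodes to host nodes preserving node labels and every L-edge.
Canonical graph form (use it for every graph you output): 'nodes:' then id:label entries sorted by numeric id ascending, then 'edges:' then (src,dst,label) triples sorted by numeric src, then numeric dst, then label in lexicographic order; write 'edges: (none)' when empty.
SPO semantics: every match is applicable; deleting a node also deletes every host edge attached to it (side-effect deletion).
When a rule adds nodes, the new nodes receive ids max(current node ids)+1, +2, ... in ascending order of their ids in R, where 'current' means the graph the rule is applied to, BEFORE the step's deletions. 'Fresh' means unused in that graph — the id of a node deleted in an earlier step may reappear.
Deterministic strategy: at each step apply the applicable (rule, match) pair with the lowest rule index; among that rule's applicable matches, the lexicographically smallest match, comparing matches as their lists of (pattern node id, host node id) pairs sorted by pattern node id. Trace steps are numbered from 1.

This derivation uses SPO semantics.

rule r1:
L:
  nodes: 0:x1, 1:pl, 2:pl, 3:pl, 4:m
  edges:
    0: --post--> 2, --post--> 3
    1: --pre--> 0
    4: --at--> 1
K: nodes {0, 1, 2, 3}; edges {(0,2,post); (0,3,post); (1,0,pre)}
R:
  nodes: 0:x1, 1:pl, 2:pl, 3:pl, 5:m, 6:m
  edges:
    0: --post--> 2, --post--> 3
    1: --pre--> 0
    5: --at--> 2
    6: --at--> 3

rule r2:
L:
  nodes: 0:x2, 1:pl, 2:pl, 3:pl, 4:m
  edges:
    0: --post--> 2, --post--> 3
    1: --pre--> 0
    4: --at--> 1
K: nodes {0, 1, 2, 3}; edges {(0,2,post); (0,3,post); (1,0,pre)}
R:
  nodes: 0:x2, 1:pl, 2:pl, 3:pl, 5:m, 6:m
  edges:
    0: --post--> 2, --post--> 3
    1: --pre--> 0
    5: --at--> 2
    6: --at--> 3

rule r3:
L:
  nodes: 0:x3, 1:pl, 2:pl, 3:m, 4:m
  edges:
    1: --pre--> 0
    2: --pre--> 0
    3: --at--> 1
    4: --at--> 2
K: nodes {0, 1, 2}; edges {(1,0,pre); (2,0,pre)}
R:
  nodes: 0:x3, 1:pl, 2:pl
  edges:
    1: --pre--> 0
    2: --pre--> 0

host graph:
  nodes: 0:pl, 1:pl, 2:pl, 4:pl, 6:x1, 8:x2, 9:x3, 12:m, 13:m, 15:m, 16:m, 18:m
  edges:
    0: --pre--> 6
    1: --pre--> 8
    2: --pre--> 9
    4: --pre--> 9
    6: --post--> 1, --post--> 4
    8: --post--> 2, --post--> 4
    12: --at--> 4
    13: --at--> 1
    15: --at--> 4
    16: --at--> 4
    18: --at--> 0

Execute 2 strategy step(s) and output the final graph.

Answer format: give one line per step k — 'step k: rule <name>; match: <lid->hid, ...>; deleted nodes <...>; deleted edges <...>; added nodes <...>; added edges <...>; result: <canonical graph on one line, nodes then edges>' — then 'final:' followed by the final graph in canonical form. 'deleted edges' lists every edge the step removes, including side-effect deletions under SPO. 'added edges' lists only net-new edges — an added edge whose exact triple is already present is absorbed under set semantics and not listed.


step 1: rule r1; match: 0->6, 1->0, 2->1, 3->4, 4->18; deleted nodes 18; deleted edges (18,0,at); added nodes 19, 20; added edges (19,1,at); (20,4,at); result: nodes: 0:pl, 1:pl, 2:pl, 4:pl, 6:x1, 8:x2, 9:x3, 12:m, 13:m, 15:m, 16:m, 19:m, 20:m edges: (0,6,pre); (1,8,pre); (2,9,pre); (4,9,pre); (6,1,post); (6,4,post); (8,2,post); (8,4,post); (12,4,at); (13,1,at); (15,4,at); (16,4,at); (19,1,at); (20,4,at)
step 2: rule r2; match: 0->8, 1->1, 2->2, 3->4, 4->13; deleted nodes 13; deleted edges (13,1,at); added nodes 21, 22; added edges (21,2,at); (22,4,at); result: nodes: 0:pl, 1:pl, 2:pl, 4:pl, 6:x1, 8:x2, 9:x3, 12:m, 15:m, 16:m, 19:m, 20:m, 21:m, 22:m edges: (0,6,pre); (1,8,pre); (2,9,pre); (4,9,pre); (6,1,post); (6,4,post); (8,2,post); (8,4,post); (12,4,at); (15,4,at); (16,4,at); (19,1,at); (20,4,at); (21,2,at); (22,4,at)
final:
nodes: 0:pl, 1:pl, 2:pl, 4:pl, 6:x1, 8:x2, 9:x3, 12:m, 15:m, 16:m, 19:m, 20:m, 21:m, 22:m
edges: (0,6,pre); (1,8,pre); (2,9,pre); (4,9,pre); (6,1,post); (6,4,post); (8,2,post); (8,4,post); (12,4,at); (15,4,at); (16,4,at); (19,1,at); (20,4,at); (21,2,at); (22,4,at)


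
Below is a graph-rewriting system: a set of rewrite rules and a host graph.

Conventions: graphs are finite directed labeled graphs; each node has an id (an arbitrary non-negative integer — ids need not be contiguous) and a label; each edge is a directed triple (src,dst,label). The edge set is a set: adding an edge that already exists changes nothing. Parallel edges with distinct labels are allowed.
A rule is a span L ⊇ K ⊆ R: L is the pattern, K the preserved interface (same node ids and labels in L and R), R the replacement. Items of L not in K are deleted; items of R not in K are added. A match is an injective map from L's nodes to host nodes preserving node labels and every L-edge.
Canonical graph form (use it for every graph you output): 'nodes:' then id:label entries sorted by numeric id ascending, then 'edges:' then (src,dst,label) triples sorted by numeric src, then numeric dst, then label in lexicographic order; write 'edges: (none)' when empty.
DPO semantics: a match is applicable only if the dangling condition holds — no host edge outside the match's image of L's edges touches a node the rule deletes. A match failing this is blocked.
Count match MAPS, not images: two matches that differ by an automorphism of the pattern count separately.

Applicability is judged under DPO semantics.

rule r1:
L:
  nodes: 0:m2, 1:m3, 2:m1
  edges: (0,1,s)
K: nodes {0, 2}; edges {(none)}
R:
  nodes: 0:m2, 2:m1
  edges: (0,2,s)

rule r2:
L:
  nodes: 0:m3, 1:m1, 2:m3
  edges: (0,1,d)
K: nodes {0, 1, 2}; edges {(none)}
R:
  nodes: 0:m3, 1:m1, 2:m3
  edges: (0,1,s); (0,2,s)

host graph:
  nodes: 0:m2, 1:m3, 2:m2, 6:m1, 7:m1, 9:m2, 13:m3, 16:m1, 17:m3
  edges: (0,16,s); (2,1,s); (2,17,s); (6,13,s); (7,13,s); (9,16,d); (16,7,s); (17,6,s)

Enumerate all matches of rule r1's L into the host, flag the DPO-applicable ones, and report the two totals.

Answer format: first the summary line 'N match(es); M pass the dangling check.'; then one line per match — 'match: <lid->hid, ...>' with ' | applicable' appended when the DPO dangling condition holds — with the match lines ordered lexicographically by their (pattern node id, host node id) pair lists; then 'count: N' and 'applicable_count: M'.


6 match(es); 3 pass the dangling check.
match: 0->2, 1->1, 2->6 | applicable
match: 0->2, 1->1, 2->7 | applicable
match: 0->2, 1->1, 2->16 | applicable
match: 0->2, 1->17, 2->6
match: 0->2, 1->17, 2->7
match: 0->2, 1->17, 2->16
count: 6
applicable_count: 3


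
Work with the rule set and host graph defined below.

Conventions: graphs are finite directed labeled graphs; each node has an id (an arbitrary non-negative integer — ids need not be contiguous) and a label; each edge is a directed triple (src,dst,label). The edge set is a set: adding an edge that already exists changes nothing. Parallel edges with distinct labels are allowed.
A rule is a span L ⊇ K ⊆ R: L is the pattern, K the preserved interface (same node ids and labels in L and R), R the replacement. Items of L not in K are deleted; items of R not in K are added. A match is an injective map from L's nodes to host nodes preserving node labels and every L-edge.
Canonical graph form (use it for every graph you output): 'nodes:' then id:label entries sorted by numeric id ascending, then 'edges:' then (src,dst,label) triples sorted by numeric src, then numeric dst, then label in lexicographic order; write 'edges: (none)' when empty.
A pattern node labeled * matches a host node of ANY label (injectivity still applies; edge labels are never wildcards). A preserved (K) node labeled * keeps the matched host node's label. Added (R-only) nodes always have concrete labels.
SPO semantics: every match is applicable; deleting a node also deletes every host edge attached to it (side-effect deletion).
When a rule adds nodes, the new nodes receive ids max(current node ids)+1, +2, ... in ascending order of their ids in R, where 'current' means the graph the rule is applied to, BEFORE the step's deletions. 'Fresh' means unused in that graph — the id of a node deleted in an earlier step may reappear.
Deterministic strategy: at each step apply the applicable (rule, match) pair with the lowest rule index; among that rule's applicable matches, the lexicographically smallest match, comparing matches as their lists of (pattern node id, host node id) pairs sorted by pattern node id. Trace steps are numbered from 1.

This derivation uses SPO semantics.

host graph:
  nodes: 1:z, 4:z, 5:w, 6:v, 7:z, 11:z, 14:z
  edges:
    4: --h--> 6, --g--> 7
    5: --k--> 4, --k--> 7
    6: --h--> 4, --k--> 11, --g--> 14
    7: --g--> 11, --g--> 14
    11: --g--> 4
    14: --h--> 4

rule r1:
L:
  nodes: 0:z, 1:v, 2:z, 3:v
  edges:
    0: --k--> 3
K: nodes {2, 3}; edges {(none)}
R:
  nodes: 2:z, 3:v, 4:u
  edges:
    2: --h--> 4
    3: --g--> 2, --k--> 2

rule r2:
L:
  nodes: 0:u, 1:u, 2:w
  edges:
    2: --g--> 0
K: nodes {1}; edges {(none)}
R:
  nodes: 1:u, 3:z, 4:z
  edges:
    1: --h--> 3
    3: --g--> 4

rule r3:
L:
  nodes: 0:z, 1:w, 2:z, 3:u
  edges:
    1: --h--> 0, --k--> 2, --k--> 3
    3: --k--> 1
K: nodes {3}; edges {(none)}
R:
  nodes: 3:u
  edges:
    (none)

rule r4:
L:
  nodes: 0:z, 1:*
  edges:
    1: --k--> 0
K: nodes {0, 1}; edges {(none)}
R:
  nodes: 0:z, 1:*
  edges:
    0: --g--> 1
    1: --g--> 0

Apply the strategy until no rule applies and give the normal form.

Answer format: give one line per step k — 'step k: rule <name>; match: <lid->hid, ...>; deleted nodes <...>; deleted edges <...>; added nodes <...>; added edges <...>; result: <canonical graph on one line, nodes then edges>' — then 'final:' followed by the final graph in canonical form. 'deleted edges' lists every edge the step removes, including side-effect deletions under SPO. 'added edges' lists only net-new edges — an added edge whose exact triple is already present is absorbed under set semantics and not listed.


step 1: rule r4; match: 0->4, 1->5; deleted nodes (none); deleted edges (5,4,k); added nodes (none); added edges (4,5,g); (5,4,g); result: nodes: 1:z, 4:z, 5:w, 6:v, 7:z, 11:z, 14:z edges: (4,5,g); (4,6,h); (4,7,g); (5,4,g); (5,7,k); (6,4,h); (6,11,k); (6,14,g); (7,11,g); (7,14,g); (11,4,g); (14,4,h)
step 2: rule r4; match: 0->7, 1->5; deleted nodes (none); deleted edges (5,7,k); added nodes (none); added edges (5,7,g); (7,5,g); result: nodes: 1:z, 4:z, 5:w, 6:v, 7:z, 11:z, 14:z edges: (4,5,g); (4,6,h); (4,7,g); (5,4,g); (5,7,g); (6,4,h); (6,11,k); (6,14,g); (7,5,g); (7,11,g); (7,14,g); (11,4,g); (14,4,h)
step 3: rule r4; match: 0->11, 1->6; deleted nodes (none); deleted edges (6,11,k); added nodes (none); added edges (6,11,g); (11,6,g); result: nodes: 1:z, 4:z, 5:w, 6:v, 7:z, 11:z, 14:z edges: (4,5,g); (4,6,h); (4,7,g); (5,4,g); (5,7,g); (6,4,h); (6,11,g); (6,14,g); (7,5,g); (7,11,g); (7,14,g); (11,4,g); (11,6,g); (14,4,h)
final:
nodes: 1:z, 4:z, 5:w, 6:v, 7:z, 11:z, 14:z
edges: (4,5,g); (4,6,h); (4,7,g); (5,4,g); (5,7,g); (6,4,h); (6,11,g); (6,14,g); (7,5,g); (7,11,g); (7,14,g); (11,4,g); (11,6,g); (14,4,h)


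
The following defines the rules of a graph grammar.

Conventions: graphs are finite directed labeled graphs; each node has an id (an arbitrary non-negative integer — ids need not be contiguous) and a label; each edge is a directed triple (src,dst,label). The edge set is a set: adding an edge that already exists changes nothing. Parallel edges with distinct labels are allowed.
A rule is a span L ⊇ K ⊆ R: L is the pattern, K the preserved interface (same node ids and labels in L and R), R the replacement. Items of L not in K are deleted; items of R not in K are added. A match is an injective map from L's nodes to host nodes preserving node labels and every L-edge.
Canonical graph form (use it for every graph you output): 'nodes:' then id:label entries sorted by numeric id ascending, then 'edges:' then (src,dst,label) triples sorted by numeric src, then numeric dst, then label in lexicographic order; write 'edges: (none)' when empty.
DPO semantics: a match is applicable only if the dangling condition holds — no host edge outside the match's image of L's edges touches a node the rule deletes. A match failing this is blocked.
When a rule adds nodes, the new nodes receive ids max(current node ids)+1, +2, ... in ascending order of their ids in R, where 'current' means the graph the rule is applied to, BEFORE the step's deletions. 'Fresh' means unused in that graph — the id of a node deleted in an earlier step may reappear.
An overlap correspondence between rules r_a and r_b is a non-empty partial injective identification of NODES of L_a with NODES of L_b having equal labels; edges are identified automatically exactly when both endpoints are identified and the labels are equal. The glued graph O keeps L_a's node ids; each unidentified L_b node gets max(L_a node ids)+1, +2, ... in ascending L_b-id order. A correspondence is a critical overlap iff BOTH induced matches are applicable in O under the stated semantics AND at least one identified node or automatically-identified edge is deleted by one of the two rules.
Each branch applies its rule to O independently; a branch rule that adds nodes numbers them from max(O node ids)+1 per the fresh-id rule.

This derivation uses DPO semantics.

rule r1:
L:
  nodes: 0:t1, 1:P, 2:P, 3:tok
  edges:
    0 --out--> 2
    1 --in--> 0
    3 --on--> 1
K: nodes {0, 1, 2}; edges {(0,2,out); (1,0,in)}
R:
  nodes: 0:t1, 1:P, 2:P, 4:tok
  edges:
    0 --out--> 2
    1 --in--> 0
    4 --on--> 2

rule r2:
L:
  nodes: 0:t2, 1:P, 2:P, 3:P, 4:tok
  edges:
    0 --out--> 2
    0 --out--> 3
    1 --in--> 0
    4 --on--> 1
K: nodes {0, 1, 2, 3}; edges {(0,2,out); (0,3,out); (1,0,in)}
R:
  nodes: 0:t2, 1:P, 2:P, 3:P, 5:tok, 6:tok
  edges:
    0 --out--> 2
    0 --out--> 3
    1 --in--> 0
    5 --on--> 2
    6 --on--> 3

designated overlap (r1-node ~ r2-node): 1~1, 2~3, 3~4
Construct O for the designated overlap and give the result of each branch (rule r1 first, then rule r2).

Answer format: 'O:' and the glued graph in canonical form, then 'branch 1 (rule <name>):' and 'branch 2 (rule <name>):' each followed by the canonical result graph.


O:
nodes: 0:t1, 1:P, 2:P, 3:tok, 4:t2, 5:P
edges: (0,2,out); (1,0,in); (1,4,in); (3,1,on); (4,2,out); (4,5,out)
branch 1 (rule r1):
nodes: 0:t1, 1:P, 2:P, 4:t2, 5:P, 6:tok
edges: (0,2,out); (1,0,in); (1,4,in); (4,2,out); (4,5,out); (6,2,on)
branch 2 (rule r2):
nodes: 0:t1, 1:P, 2:P, 4:t2, 5:P, 6:tok, 7:tok
edges: (0,2,out); (1,0,in); (1,4,in); (4,2,out); (4,5,out); (6,5,on); (7,2,on)


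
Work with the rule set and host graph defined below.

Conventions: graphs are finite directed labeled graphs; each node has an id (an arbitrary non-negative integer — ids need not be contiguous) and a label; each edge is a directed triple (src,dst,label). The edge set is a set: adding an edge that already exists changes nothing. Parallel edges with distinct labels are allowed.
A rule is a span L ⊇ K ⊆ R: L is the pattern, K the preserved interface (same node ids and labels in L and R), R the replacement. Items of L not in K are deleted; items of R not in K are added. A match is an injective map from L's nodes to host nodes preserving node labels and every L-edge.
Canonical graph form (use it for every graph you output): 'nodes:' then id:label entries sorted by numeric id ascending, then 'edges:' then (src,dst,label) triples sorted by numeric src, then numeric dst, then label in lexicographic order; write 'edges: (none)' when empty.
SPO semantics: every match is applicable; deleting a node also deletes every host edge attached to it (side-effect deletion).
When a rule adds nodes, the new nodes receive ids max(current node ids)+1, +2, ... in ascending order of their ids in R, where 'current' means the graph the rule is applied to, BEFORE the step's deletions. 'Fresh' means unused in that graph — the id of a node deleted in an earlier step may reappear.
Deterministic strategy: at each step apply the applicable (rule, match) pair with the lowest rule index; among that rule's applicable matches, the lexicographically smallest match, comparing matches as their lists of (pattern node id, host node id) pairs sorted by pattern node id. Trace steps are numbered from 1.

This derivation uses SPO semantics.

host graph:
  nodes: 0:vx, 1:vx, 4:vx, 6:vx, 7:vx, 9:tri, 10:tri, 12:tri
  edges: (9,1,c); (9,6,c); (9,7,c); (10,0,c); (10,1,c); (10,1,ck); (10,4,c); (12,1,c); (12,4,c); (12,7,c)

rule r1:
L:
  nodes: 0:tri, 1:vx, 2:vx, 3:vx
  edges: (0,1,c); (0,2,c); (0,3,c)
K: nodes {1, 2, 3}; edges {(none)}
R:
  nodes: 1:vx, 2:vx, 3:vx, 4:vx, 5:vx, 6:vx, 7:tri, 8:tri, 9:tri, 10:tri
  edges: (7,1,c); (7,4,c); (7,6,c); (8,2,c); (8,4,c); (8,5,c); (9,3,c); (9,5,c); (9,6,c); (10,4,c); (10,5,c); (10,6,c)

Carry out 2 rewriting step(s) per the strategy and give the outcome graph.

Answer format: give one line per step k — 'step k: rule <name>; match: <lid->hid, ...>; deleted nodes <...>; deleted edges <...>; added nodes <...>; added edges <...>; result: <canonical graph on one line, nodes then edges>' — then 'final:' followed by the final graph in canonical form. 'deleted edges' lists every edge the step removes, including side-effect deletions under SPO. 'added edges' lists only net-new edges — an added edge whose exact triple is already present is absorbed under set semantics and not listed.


step 1: rule r1; match: 0->9, 1->1, 2->6, 3->7; deleted nodes 9; deleted edges (9,1,c); (9,6,c); (9,7,c); added nodes 13, 14, 15, 16, 17, 18, 19; added edges (16,1,c); (16,13,c); (16,15,c); (17,6,c); (17,13,c); (17,14,c); (18,7,c); (18,14,c); (18,15,c); (19,13,c); (19,14,c); (19,15,c); result: nodes: 0:vx, 1:vx, 4:vx, 6:vx, 7:vx, 10:tri, 12:tri, 13:vx, 14:vx, 15:vx, 16:tri, 17:tri, 18:tri, 19:tri edges: (10,0,c); (10,1,c); (10,1,ck); (10,4,c); (12,1,c); (12,4,c); (12,7,c); (16,1,c); (16,13,c); (16,15,c); (17,6,c); (17,13,c); (17,14,c); (18,7,c); (18,14,c); (18,15,c); (19,13,c); (19,14,c); (19,15,c)
step 2: rule r1; match: 0->10, 1->0, 2->1, 3->4; deleted nodes 10; deleted edges (10,0,c); (10,1,c); (10,1,ck); (10,4,c); added nodes 20, 21, 22, 23, 24, 25, 26; added edges (23,0,c); (23,20,c); (23,22,c); (24,1,c); (24,20,c); (24,21,c); (25,4,c); (25,21,c); (25,22,c); (26,20,c); (26,21,c); (26,22,c); result: nodes: 0:vx, 1:vx, 4:vx, 6:vx, 7:vx, 12:tri, 13:vx, 14:vx, 15:vx, 16:tri, 17:tri, 18:tri, 19:tri, 20:vx, 21:vx, 22:vx, 23:tri, 24:tri, 25:tri, 26:tri edges: (12,1,c); (12,4,c); (12,7,c); (16,1,c); (16,13,c); (16,15,c); (17,6,c); (17,13,c); (17,14,c); (18,7,c); (18,14,c); (18,15,c); (19,13,c); (19,14,c); (19,15,c); (23,0,c); (23,20,c); (23,22,c); (24,1,c); (24,20,c); (24,21,c); (25,4,c); (25,21,c); (25,22,c); (26,20,c); (26,21,c); (26,22,c)
final:
nodes: 0:vx, 1:vx, 4:vx, 6:vx, 7:vx, 12:tri, 13:vx, 14:vx, 15:vx, 16:tri, 17:tri, 18:tri, 19:tri, 20:vx, 21:vx, 22:vx, 23:tri, 24:tri, 25:tri, 26:tri
edges: (12,1,c); (12,4,c); (12,7,c); (16,1,c); (16,13,c); (16,15,c); (17,6,c); (17,13,c); (17,14,c); (18,7,c); (18,14,c); (18,15,c); (19,13,c); (19,14,c); (19,15,c); (23,0,c); (23,20,c); (23,22,c); (24,1,c); (24,20,c); (24,21,c); (25,4,c); (25,21,c); (25,22,c); (26,20,c); (26,21,c); (26,22,c)


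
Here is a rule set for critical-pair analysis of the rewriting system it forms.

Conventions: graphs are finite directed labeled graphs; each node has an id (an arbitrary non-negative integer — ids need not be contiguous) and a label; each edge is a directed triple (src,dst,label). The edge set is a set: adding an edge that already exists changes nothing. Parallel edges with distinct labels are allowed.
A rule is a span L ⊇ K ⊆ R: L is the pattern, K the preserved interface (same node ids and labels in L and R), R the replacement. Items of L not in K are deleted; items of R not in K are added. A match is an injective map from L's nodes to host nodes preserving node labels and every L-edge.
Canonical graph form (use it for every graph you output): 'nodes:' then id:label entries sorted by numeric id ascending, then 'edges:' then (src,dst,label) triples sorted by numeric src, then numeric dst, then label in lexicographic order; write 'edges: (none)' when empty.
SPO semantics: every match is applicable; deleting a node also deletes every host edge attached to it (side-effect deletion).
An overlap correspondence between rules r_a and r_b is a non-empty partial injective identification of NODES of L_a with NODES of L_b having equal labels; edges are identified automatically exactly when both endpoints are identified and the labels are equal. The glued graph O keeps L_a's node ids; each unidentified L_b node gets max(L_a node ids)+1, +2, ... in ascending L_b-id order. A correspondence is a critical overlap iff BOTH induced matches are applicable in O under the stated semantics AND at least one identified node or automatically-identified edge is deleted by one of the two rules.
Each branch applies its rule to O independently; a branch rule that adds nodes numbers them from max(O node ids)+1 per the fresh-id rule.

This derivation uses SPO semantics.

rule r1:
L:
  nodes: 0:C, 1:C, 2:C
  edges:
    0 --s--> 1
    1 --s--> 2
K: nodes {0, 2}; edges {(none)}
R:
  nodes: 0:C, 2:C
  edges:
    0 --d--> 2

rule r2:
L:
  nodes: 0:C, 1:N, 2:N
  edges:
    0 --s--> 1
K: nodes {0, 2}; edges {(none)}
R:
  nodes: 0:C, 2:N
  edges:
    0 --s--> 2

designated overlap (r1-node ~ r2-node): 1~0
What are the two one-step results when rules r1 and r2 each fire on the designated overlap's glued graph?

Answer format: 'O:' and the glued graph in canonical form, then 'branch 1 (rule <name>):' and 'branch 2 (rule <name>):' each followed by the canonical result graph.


O:
nodes: 0:C, 1:C, 2:C, 3:N, 4:N
edges: (0,1,s); (1,2,s); (1,3,s)
branch 1 (rule r1):
nodes: 0:C, 2:C, 3:N, 4:N
edges: (0,2,d)
branch 2 (rule r2):
nodes: 0:C, 1:C, 2:C, 4:N
edges: (0,1,s); (1,2,s); (1,4,s)


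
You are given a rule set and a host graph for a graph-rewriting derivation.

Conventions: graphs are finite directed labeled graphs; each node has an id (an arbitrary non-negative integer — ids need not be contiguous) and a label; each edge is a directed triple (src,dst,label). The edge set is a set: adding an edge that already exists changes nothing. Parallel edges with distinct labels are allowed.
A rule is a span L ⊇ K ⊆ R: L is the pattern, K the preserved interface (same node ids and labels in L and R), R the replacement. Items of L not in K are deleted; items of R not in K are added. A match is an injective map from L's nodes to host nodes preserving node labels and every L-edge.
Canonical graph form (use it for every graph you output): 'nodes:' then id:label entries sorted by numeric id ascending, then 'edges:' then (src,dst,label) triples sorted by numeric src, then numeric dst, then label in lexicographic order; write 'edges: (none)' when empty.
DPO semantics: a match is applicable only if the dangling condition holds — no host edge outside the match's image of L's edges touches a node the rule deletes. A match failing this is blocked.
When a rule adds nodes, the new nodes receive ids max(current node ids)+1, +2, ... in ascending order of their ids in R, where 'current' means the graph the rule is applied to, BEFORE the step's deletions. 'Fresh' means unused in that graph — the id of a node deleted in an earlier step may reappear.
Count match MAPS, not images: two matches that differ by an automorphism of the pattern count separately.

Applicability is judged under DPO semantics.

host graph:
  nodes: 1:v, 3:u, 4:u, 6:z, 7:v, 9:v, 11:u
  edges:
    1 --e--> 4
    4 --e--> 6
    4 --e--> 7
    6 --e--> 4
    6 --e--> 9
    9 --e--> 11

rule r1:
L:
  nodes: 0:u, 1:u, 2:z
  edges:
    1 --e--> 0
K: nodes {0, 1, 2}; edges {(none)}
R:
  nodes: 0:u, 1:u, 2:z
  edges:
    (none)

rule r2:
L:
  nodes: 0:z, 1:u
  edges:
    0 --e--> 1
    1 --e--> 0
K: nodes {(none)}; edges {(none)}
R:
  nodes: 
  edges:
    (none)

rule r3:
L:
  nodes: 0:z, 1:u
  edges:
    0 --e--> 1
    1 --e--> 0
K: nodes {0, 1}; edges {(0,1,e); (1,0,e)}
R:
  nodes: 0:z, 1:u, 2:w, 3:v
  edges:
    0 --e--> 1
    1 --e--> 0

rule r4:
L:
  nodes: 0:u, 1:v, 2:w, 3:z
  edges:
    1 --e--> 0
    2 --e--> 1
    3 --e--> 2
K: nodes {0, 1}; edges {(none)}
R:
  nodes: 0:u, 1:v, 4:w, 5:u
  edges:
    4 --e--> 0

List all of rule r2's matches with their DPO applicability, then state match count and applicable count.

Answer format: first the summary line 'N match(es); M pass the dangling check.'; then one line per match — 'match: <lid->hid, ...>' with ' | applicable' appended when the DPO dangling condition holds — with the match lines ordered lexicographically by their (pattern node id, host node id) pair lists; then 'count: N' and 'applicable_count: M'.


1 match(es); 0 pass the dangling check.
match: 0->6, 1->4
count: 1
applicable_count: 0


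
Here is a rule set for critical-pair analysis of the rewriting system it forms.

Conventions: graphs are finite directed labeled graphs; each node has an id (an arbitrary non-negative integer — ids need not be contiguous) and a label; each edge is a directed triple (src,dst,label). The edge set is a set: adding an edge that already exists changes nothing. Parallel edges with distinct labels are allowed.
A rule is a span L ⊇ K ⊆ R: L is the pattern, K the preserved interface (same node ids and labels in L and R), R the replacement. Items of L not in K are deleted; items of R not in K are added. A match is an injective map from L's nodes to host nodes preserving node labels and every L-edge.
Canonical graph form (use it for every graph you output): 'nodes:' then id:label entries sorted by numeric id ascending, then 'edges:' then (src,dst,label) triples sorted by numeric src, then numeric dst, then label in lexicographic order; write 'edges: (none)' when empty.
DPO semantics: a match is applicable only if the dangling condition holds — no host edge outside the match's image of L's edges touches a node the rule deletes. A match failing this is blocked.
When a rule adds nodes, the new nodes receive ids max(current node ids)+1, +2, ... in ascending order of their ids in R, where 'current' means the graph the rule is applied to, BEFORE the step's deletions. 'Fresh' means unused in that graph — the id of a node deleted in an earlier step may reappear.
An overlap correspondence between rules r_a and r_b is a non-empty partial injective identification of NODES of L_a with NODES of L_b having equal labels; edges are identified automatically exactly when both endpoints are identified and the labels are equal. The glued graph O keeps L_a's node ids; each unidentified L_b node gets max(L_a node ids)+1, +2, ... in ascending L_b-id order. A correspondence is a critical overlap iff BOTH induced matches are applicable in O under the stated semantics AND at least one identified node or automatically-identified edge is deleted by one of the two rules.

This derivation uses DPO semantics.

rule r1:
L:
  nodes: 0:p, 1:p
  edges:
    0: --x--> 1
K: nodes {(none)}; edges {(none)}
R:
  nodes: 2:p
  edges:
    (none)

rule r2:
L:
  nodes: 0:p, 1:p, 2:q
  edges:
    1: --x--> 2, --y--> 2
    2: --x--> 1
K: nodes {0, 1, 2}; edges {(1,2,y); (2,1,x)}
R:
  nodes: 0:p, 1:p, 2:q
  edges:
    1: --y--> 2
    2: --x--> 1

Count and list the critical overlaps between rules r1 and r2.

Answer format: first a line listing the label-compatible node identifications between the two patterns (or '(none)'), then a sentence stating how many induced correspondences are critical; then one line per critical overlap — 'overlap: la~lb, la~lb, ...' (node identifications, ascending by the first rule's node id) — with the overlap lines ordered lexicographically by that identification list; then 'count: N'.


label-compatible node identifications between L(r1) and L(r2): 0~0, 0~1, 1~0, 1~1
2 of the induced correspondences are critical overlaps of r1 and r2.
overlap: 0~0
overlap: 1~0
count: 2


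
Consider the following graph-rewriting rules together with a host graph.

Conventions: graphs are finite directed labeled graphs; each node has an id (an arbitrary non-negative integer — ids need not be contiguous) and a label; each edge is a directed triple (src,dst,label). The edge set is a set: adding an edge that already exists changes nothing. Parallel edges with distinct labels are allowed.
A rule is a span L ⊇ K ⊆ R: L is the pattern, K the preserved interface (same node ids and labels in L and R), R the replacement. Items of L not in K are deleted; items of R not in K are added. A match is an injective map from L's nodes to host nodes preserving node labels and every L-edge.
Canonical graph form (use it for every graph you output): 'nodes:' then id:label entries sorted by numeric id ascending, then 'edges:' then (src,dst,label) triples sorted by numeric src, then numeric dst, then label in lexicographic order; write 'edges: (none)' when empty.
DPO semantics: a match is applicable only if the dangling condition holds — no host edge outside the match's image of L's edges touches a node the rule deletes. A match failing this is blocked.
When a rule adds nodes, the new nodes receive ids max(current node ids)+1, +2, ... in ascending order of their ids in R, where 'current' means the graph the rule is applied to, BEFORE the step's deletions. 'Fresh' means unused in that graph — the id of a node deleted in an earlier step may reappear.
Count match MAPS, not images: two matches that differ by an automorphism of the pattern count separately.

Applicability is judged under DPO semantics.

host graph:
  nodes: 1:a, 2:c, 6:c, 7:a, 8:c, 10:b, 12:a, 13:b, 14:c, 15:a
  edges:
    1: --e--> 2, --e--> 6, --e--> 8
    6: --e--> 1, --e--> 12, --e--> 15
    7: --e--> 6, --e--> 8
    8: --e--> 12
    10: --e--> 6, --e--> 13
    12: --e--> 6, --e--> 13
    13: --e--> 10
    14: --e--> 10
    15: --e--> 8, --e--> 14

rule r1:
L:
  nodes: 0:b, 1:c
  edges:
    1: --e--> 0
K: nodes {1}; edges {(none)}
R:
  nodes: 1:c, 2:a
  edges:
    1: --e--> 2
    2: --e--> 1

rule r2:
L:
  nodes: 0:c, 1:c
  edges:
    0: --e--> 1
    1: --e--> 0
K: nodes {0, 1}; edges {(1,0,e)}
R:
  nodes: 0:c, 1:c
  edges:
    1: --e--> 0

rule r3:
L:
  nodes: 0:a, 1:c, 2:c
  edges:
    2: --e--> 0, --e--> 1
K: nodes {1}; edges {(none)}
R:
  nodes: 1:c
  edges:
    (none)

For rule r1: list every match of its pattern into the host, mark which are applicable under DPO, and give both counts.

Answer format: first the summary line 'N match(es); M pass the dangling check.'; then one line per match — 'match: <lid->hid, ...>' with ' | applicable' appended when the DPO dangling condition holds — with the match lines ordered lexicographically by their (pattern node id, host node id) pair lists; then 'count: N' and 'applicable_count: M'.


1 match(es); 0 pass the dangling check.
match: 0->10, 1->14
count: 1
applicable_count: 0


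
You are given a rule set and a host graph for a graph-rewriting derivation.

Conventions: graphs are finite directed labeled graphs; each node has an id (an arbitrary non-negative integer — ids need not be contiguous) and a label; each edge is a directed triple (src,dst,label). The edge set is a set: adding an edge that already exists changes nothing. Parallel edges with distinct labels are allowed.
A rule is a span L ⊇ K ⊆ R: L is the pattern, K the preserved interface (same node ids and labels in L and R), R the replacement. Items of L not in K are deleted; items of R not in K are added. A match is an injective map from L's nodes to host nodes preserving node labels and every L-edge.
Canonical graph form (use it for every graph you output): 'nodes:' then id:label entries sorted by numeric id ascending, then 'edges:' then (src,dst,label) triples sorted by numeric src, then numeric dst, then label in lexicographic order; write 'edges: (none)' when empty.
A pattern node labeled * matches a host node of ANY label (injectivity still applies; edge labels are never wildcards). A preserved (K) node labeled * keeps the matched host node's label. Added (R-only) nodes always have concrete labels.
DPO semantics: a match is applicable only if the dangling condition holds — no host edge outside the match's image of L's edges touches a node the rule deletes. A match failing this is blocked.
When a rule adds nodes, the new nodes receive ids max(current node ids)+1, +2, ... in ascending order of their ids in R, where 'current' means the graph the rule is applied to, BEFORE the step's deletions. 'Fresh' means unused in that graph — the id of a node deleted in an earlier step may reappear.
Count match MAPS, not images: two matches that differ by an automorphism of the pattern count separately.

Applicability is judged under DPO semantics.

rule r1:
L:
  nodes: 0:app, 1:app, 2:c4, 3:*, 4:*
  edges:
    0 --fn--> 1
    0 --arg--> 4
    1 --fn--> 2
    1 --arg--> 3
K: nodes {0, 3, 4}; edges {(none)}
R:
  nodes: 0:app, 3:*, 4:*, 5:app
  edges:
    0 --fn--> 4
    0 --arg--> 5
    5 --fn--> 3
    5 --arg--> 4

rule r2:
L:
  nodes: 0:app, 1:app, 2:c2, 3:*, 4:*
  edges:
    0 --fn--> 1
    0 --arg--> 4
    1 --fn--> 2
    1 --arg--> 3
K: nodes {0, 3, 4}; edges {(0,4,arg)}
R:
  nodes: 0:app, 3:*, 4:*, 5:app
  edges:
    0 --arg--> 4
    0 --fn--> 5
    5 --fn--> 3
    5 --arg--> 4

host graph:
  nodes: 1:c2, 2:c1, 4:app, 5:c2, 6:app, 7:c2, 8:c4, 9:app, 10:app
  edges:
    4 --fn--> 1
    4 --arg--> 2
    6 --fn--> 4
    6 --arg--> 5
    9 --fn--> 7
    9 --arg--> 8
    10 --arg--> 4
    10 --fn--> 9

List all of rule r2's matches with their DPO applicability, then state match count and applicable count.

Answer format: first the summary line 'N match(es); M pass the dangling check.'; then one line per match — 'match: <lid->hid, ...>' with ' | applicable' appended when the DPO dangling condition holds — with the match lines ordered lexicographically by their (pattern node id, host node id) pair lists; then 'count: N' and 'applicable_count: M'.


2 match(es); 1 pass the dangling check.
match: 0->6, 1->4, 2->1, 3->2, 4->5
match: 0->10, 1->9, 2->7, 3->8, 4->4 | applicable
count: 2
applicable_count: 1


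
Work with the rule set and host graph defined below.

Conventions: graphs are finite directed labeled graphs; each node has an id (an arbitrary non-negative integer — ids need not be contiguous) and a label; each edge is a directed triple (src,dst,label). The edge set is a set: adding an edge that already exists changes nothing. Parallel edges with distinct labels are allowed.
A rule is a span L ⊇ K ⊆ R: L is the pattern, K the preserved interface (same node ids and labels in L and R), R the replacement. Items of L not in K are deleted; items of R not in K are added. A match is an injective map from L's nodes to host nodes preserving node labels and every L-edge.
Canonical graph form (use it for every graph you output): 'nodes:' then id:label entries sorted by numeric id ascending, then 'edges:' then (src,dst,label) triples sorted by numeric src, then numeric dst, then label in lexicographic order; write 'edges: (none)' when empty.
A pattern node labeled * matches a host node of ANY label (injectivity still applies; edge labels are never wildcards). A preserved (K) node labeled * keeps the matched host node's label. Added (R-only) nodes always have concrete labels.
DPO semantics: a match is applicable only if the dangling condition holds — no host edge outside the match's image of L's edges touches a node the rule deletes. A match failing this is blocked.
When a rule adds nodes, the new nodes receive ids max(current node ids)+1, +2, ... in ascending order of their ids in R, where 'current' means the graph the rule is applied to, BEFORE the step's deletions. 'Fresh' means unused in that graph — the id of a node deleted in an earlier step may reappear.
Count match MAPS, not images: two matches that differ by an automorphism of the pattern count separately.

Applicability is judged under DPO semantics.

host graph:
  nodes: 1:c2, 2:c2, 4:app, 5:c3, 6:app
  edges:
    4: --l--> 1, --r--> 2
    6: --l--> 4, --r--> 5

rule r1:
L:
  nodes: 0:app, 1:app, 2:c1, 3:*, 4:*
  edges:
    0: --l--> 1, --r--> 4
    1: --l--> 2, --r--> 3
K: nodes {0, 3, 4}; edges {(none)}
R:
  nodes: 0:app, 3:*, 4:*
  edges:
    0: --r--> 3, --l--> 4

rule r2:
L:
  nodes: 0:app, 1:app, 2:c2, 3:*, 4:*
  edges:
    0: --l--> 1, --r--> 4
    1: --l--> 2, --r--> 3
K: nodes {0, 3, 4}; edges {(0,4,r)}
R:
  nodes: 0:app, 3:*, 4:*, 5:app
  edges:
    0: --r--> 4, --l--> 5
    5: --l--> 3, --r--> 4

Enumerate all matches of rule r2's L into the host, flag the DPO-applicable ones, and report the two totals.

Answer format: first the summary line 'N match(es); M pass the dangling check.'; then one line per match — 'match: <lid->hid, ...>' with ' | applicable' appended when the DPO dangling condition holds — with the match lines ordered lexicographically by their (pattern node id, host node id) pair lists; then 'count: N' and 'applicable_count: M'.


1 match(es); 1 pass the dangling check.
match: 0->6, 1->4, 2->1, 3->2, 4->5 | applicable
count: 1
applicable_count: 1


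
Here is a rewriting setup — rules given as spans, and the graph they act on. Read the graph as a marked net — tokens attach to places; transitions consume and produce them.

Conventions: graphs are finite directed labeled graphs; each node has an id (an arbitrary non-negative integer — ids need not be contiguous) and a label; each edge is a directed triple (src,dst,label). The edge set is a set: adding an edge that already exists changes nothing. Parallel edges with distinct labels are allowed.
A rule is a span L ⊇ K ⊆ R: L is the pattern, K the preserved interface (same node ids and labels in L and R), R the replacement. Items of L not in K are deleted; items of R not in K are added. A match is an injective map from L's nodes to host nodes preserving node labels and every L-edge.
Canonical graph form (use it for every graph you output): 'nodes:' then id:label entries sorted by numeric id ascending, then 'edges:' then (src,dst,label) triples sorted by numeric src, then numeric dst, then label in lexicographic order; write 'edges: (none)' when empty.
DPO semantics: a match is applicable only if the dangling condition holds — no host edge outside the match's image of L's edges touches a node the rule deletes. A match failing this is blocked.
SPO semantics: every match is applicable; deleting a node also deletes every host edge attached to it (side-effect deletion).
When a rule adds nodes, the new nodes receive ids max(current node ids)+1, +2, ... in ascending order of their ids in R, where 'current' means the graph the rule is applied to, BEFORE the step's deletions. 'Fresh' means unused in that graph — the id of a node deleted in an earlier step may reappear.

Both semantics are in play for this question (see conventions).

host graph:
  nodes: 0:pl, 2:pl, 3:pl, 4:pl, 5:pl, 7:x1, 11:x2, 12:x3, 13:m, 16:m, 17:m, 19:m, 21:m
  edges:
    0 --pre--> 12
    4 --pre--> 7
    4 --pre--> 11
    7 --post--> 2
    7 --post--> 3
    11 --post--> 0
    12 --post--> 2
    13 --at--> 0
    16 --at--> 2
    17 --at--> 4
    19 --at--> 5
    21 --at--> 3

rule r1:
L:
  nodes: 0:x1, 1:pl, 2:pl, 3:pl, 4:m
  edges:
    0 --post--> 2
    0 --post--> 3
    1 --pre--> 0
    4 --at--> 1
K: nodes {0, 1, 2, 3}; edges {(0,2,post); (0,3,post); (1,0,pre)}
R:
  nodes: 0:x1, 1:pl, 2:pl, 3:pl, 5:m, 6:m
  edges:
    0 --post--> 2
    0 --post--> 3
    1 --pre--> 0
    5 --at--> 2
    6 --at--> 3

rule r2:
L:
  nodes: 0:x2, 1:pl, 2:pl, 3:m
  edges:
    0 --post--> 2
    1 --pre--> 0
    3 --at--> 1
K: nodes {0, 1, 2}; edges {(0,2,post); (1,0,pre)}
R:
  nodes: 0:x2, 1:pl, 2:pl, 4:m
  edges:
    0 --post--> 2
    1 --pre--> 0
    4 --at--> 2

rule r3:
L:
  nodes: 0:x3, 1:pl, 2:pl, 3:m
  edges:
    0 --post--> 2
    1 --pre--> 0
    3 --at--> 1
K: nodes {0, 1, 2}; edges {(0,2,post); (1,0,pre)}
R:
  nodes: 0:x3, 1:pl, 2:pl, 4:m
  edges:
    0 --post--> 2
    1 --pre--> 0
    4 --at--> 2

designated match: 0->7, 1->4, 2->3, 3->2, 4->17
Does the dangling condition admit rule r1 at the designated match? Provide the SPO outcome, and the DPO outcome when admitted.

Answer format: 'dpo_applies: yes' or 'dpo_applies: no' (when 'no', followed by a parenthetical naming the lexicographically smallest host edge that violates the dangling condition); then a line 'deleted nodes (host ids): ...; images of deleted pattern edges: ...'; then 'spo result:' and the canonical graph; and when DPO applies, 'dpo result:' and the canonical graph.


dpo_applies: yes
deleted nodes (host ids): 17; images of deleted pattern edges: (17,4,at)
spo result:
nodes: 0:pl, 2:pl, 3:pl, 4:pl, 5:pl, 7:x1, 11:x2, 12:x3, 13:m, 16:m, 19:m, 21:m, 22:m, 23:m
edges: (0,12,pre); (4,7,pre); (4,11,pre); (7,2,post); (7,3,post); (11,0,post); (12,2,post); (13,0,at); (16,2,at); (19,5,at); (21,3,at); (22,3,at); (23,2,at)
dpo result:
nodes: 0:pl, 2:pl, 3:pl, 4:pl, 5:pl, 7:x1, 11:x2, 12:x3, 13:m, 16:m, 19:m, 21:m, 22:m, 23:m
edges: (0,12,pre); (4,7,pre); (4,11,pre); (7,2,post); (7,3,post); (11,0,post); (12,2,post); (13,0,at); (16,2,at); (19,5,at); (21,3,at); (22,3,at); (23,2,at)
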